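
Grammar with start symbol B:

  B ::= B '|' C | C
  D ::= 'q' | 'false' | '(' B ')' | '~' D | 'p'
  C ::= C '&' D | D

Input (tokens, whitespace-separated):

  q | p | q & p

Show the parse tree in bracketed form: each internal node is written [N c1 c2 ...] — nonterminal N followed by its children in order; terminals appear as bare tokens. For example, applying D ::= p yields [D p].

B
B | C
B | C | C
C | C | C
D | C | C
q | C | C
q | D | C
q | p | C
q | p | C & D
q | p | D & D
q | p | q & D
q | p | q & p

[B [B [B [C [D q]]] | [C [D p]]] | [C [C [D q]] & [D p]]]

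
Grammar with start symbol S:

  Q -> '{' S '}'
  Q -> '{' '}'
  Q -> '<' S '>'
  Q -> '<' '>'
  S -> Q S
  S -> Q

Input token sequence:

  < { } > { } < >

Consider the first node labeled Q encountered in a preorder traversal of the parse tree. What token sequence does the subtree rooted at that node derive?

< { } >

[S [Q < [S [Q { }]] >] [S [Q { }] [S [Q < >]]]]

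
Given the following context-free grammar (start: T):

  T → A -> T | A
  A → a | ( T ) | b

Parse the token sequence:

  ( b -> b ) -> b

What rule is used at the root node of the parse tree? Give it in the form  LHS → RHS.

T → A -> T

[T [A ( [T [A b] -> [T [A b]]] )] -> [T [A b]]]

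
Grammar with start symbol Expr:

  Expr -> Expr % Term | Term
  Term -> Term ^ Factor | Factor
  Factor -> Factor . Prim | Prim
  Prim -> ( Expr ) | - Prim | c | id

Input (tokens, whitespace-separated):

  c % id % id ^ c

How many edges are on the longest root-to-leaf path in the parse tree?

[Expr [Expr [Expr [Term [Factor [Prim c]]]] % [Term [Factor [Prim id]]]] % [Term [Term [Factor [Prim id]]] ^ [Factor [Prim c]]]]

6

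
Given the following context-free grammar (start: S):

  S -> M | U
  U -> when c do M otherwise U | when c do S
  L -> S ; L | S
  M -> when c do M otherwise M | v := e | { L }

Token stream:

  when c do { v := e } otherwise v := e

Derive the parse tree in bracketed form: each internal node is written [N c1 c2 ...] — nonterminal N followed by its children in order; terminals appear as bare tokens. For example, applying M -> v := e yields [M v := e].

[S [M when c do [M { [L [S [M v := e]]] }] otherwise [M v := e]]]

S
M
when c do M otherwise M
when c do { L } otherwise M
when c do { S } otherwise M
when c do { M } otherwise M
when c do { v := e } otherwise M
when c do { v := e } otherwise v := e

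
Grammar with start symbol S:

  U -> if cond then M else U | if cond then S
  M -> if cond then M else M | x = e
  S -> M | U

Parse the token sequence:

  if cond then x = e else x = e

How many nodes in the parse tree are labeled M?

3

[S [M if cond then [M x = e] else [M x = e]]]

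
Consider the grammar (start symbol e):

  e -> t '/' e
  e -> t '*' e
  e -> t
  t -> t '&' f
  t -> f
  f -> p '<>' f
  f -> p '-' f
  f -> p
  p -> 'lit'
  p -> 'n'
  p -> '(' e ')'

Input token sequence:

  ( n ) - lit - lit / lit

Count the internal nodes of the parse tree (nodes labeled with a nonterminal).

[e [t [f [p ( [e [t [f [p n]]]] )] - [f [p lit] - [f [p lit]]]]] / [e [t [f [p lit]]]]]

16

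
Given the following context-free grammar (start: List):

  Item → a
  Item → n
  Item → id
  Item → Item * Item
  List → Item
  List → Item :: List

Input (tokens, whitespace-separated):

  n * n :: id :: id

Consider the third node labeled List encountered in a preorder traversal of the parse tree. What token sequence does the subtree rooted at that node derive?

[List [Item [Item n] * [Item n]] :: [List [Item id] :: [List [Item id]]]]

id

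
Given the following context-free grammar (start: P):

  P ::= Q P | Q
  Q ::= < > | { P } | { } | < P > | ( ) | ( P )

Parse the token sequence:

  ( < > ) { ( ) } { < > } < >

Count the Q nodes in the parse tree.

[P [Q ( [P [Q < >]] )] [P [Q { [P [Q ( )]] }] [P [Q { [P [Q < >]] }] [P [Q < >]]]]]

7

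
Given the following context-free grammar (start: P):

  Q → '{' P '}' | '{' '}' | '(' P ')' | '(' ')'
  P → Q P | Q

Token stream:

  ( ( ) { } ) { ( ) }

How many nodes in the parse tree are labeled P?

[P [Q ( [P [Q ( )] [P [Q { }]]] )] [P [Q { [P [Q ( )]] }]]]

5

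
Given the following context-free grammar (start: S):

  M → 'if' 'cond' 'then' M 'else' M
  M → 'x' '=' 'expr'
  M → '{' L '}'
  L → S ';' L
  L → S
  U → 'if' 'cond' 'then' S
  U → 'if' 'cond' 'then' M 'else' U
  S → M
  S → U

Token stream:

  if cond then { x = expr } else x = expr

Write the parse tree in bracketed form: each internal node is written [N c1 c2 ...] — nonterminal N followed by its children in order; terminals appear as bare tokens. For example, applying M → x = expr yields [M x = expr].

[S [M if cond then [M { [L [S [M x = expr]]] }] else [M x = expr]]]

S
M
if cond then M else M
if cond then { L } else M
if cond then { S } else M
if cond then { M } else M
if cond then { x = expr } else M
if cond then { x = expr } else x = expr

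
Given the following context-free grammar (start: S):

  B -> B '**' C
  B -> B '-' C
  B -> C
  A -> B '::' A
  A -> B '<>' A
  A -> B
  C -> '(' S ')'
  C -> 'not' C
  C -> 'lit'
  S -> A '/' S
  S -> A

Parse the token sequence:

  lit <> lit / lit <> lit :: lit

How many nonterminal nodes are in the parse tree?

17

[S [A [B [C lit]] <> [A [B [C lit]]]] / [S [A [B [C lit]] <> [A [B [C lit]] :: [A [B [C lit]]]]]]]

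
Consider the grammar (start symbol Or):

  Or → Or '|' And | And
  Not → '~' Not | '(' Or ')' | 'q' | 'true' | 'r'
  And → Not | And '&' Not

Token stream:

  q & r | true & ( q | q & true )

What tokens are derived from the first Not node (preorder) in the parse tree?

[Or [Or [And [And [Not q]] & [Not r]]] | [And [And [Not true]] & [Not ( [Or [Or [And [Not q]]] | [And [And [Not q]] & [Not true]]] )]]]

q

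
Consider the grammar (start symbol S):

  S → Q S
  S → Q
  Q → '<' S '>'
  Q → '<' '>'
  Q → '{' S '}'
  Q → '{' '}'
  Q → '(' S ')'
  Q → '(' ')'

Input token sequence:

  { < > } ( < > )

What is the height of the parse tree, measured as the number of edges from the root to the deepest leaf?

[S [Q { [S [Q < >]] }] [S [Q ( [S [Q < >]] )]]]

5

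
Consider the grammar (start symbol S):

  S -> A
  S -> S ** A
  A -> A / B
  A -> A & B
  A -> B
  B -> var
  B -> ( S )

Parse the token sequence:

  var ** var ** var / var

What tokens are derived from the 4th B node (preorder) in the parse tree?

[S [S [S [A [B var]]] ** [A [B var]]] ** [A [A [B var]] / [B var]]]

var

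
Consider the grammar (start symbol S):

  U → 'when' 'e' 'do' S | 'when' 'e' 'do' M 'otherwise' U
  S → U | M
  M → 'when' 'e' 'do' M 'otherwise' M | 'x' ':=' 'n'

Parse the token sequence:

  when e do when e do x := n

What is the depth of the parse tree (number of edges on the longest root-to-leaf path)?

[S [U when e do [S [U when e do [S [M x := n]]]]]]

6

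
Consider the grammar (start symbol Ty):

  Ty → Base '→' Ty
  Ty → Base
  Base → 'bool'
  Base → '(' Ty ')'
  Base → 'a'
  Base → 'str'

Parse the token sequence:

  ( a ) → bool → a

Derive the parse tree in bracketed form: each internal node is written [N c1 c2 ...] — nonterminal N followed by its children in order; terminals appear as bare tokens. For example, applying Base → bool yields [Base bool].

[Ty [Base ( [Ty [Base a]] )] → [Ty [Base bool] → [Ty [Base a]]]]

Ty
Base → Ty
( Ty ) → Ty
( Base ) → Ty
( a ) → Ty
( a ) → Base → Ty
( a ) → bool → Ty
( a ) → bool → Base
( a ) → bool → a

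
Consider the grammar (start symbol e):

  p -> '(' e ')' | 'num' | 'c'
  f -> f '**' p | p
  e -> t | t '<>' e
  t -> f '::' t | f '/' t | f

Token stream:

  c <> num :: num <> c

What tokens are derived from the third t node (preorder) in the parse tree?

num

[e [t [f [p c]]] <> [e [t [f [p num]] :: [t [f [p num]]]] <> [e [t [f [p c]]]]]]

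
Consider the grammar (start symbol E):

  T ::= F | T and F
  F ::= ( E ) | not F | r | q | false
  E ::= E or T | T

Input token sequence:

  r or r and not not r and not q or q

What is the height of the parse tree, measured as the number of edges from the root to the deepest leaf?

[E [E [E [T [F r]]] or [T [T [T [F r]] and [F not [F not [F r]]]] and [F not [F q]]]] or [T [F q]]]

7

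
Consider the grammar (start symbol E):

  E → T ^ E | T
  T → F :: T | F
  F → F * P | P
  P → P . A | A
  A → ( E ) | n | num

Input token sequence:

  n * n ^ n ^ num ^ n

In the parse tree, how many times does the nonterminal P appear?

5

[E [T [F [F [P [A n]]] * [P [A n]]]] ^ [E [T [F [P [A n]]]] ^ [E [T [F [P [A num]]]] ^ [E [T [F [P [A n]]]]]]]]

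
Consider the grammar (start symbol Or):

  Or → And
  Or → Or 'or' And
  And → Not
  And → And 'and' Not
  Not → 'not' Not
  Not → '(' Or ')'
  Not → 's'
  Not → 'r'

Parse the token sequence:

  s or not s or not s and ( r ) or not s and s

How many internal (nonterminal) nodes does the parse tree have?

22

[Or [Or [Or [Or [And [Not s]]] or [And [Not not [Not s]]]] or [And [And [Not not [Not s]]] and [Not ( [Or [And [Not r]]] )]]] or [And [And [Not not [Not s]]] and [Not s]]]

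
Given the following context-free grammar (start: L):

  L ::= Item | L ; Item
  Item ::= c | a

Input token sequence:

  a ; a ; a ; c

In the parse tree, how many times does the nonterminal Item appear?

4

[L [L [L [L [Item a]] ; [Item a]] ; [Item a]] ; [Item c]]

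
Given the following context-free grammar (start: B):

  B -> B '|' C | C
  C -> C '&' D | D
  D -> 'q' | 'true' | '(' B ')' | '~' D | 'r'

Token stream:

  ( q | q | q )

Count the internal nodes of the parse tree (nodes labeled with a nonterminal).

12

[B [C [D ( [B [B [B [C [D q]]] | [C [D q]]] | [C [D q]]] )]]]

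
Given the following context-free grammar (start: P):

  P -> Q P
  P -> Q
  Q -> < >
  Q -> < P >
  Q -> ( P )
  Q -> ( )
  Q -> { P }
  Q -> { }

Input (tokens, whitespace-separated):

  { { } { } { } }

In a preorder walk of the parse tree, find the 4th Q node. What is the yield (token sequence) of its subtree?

{ }

[P [Q { [P [Q { }] [P [Q { }] [P [Q { }]]]] }]]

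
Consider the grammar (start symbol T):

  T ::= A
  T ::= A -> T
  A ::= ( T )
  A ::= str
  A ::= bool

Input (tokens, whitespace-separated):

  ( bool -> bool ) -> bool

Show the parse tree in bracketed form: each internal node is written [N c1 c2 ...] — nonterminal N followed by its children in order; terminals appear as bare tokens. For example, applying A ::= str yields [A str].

[T [A ( [T [A bool] -> [T [A bool]]] )] -> [T [A bool]]]

T
A -> T
( T ) -> T
( A -> T ) -> T
( bool -> T ) -> T
( bool -> A ) -> T
( bool -> bool ) -> T
( bool -> bool ) -> A
( bool -> bool ) -> bool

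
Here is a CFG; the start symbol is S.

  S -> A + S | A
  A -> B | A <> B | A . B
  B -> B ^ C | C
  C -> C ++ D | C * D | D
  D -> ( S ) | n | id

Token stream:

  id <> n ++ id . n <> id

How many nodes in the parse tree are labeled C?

5

[S [A [A [A [A [B [C [D id]]]] <> [B [C [C [D n]] ++ [D id]]]] . [B [C [D n]]]] <> [B [C [D id]]]]]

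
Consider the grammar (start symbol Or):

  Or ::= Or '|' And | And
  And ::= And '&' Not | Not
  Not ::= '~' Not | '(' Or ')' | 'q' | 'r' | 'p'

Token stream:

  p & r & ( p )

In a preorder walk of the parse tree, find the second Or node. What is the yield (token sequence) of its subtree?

p

[Or [And [And [And [Not p]] & [Not r]] & [Not ( [Or [And [Not p]]] )]]]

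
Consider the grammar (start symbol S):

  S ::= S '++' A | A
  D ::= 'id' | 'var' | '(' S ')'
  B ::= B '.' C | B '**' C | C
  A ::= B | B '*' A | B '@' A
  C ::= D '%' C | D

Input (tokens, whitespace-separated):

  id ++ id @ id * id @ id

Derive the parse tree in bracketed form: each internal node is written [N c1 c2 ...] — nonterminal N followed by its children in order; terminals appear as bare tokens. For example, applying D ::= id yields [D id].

[S [S [A [B [C [D id]]]]] ++ [A [B [C [D id]]] @ [A [B [C [D id]]] * [A [B [C [D id]]] @ [A [B [C [D id]]]]]]]]

S
S ++ A
A ++ A
B ++ A
C ++ A
D ++ A
id ++ A
id ++ B @ A
id ++ C @ A
id ++ D @ A
id ++ id @ A
id ++ id @ B * A
id ++ id @ C * A
id ++ id @ D * A
id ++ id @ id * A
id ++ id @ id * B @ A
id ++ id @ id * C @ A
id ++ id @ id * D @ A
id ++ id @ id * id @ A
id ++ id @ id * id @ B
id ++ id @ id * id @ C
id ++ id @ id * id @ D
id ++ id @ id * id @ id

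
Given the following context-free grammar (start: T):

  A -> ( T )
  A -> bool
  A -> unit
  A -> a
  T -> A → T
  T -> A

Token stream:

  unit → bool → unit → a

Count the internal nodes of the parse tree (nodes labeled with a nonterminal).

8

[T [A unit] → [T [A bool] → [T [A unit] → [T [A a]]]]]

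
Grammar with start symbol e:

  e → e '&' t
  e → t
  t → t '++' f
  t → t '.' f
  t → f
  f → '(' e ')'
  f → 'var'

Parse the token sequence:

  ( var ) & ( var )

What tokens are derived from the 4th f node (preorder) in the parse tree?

var

[e [e [t [f ( [e [t [f var]]] )]]] & [t [f ( [e [t [f var]]] )]]]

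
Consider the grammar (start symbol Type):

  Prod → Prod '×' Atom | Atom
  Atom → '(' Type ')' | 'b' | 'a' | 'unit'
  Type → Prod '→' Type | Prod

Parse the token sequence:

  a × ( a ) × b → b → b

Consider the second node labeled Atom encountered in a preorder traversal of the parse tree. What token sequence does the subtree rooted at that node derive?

( a )

[Type [Prod [Prod [Prod [Atom a]] × [Atom ( [Type [Prod [Atom a]]] )]] × [Atom b]] → [Type [Prod [Atom b]] → [Type [Prod [Atom b]]]]]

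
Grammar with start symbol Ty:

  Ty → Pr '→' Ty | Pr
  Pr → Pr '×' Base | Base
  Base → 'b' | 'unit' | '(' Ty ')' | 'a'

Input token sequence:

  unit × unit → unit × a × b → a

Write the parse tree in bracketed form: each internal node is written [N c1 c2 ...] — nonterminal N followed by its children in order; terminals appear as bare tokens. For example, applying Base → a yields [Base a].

Ty
Pr → Ty
Pr × Base → Ty
Base × Base → Ty
unit × Base → Ty
unit × unit → Ty
unit × unit → Pr → Ty
unit × unit → Pr × Base → Ty
unit × unit → Pr × Base × Base → Ty
unit × unit → Base × Base × Base → Ty
unit × unit → unit × Base × Base → Ty
unit × unit → unit × a × Base → Ty
unit × unit → unit × a × b → Ty
unit × unit → unit × a × b → Pr
unit × unit → unit × a × b → Base
unit × unit → unit × a × b → a

[Ty [Pr [Pr [Base unit]] × [Base unit]] → [Ty [Pr [Pr [Pr [Base unit]] × [Base a]] × [Base b]] → [Ty [Pr [Base a]]]]]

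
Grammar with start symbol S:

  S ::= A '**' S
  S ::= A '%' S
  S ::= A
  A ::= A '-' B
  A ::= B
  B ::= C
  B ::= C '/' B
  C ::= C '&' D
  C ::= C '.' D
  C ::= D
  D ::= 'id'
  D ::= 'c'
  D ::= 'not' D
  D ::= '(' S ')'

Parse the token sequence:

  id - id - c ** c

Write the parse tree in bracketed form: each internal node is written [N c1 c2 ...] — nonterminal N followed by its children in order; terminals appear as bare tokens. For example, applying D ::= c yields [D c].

S
A ** S
A - B ** S
A - B - B ** S
B - B - B ** S
C - B - B ** S
D - B - B ** S
id - B - B ** S
id - C - B ** S
id - D - B ** S
id - id - B ** S
id - id - C ** S
id - id - D ** S
id - id - c ** S
id - id - c ** A
id - id - c ** B
id - id - c ** C
id - id - c ** D
id - id - c ** c

[S [A [A [A [B [C [D id]]]] - [B [C [D id]]]] - [B [C [D c]]]] ** [S [A [B [C [D c]]]]]]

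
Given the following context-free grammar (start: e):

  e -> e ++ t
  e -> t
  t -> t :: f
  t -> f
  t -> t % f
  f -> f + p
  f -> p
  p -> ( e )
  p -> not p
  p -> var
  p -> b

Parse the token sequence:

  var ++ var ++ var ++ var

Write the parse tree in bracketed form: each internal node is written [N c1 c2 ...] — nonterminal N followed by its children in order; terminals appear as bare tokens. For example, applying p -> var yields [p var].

e
e ++ t
e ++ t ++ t
e ++ t ++ t ++ t
t ++ t ++ t ++ t
f ++ t ++ t ++ t
p ++ t ++ t ++ t
var ++ t ++ t ++ t
var ++ f ++ t ++ t
var ++ p ++ t ++ t
var ++ var ++ t ++ t
var ++ var ++ f ++ t
var ++ var ++ p ++ t
var ++ var ++ var ++ t
var ++ var ++ var ++ f
var ++ var ++ var ++ p
var ++ var ++ var ++ var

[e [e [e [e [t [f [p var]]]] ++ [t [f [p var]]]] ++ [t [f [p var]]]] ++ [t [f [p var]]]]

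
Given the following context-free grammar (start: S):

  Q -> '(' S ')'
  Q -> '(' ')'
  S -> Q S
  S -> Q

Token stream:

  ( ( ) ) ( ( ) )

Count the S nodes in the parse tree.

4

[S [Q ( [S [Q ( )]] )] [S [Q ( [S [Q ( )]] )]]]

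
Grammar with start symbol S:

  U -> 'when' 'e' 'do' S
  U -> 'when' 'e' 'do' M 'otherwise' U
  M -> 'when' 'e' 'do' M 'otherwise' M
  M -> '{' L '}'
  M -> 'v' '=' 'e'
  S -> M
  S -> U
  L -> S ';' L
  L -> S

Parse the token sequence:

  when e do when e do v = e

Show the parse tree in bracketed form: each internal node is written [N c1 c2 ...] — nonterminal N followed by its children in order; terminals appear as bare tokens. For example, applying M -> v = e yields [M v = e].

S
U
when e do S
when e do U
when e do when e do S
when e do when e do M
when e do when e do v = e

[S [U when e do [S [U when e do [S [M v = e]]]]]]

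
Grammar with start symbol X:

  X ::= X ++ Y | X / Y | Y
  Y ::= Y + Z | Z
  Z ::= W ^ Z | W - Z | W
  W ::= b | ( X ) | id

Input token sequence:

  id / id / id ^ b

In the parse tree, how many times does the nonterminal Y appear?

3

[X [X [X [Y [Z [W id]]]] / [Y [Z [W id]]]] / [Y [Z [W id] ^ [Z [W b]]]]]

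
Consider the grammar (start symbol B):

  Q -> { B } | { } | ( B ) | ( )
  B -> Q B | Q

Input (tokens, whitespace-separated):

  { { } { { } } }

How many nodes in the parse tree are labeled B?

[B [Q { [B [Q { }] [B [Q { [B [Q { }]] }]]] }]]

4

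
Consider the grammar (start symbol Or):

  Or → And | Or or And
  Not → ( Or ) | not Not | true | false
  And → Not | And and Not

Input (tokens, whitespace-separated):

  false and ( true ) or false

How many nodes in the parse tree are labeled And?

4

[Or [Or [And [And [Not false]] and [Not ( [Or [And [Not true]]] )]]] or [And [Not false]]]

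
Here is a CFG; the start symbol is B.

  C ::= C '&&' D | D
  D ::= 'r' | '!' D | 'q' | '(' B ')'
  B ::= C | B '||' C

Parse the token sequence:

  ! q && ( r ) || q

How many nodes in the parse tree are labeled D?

[B [B [C [C [D ! [D q]]] && [D ( [B [C [D r]]] )]]] || [C [D q]]]

5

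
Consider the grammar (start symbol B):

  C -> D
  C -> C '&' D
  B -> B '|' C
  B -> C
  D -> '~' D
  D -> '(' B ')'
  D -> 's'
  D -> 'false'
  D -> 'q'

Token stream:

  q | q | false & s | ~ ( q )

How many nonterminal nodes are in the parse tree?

[B [B [B [B [C [D q]]] | [C [D q]]] | [C [C [D false]] & [D s]]] | [C [D ~ [D ( [B [C [D q]]] )]]]]

18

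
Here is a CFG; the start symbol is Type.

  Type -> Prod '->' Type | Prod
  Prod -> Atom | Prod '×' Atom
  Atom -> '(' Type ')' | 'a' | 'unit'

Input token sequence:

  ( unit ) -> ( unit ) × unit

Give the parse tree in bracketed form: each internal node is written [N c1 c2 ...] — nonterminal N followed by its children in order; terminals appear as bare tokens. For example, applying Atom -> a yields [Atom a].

Type
Prod -> Type
Atom -> Type
( Type ) -> Type
( Prod ) -> Type
( Atom ) -> Type
( unit ) -> Type
( unit ) -> Prod
( unit ) -> Prod × Atom
( unit ) -> Atom × Atom
( unit ) -> ( Type ) × Atom
( unit ) -> ( Prod ) × Atom
( unit ) -> ( Atom ) × Atom
( unit ) -> ( unit ) × Atom
( unit ) -> ( unit ) × unit

[Type [Prod [Atom ( [Type [Prod [Atom unit]]] )]] -> [Type [Prod [Prod [Atom ( [Type [Prod [Atom unit]]] )]] × [Atom unit]]]]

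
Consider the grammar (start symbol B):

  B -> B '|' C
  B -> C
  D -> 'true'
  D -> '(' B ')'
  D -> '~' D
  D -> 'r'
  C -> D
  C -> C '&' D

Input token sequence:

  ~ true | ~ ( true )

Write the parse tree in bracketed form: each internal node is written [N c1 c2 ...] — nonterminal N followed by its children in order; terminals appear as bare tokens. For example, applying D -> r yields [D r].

[B [B [C [D ~ [D true]]]] | [C [D ~ [D ( [B [C [D true]]] )]]]]

B
B | C
C | C
D | C
~ D | C
~ true | C
~ true | D
~ true | ~ D
~ true | ~ ( B )
~ true | ~ ( C )
~ true | ~ ( D )
~ true | ~ ( true )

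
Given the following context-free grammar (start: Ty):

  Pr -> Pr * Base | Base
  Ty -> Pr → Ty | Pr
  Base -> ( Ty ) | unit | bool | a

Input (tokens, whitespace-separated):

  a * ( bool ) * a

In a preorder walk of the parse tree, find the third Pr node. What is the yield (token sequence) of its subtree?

a

[Ty [Pr [Pr [Pr [Base a]] * [Base ( [Ty [Pr [Base bool]]] )]] * [Base a]]]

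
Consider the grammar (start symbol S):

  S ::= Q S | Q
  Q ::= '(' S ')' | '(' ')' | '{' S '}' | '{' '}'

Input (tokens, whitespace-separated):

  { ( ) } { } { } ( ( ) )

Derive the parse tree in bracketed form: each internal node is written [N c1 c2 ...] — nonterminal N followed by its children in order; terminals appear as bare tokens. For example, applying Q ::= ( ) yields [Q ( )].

S
Q S
{ S } S
{ Q } S
{ ( ) } S
{ ( ) } Q S
{ ( ) } { } S
{ ( ) } { } Q S
{ ( ) } { } { } S
{ ( ) } { } { } Q
{ ( ) } { } { } ( S )
{ ( ) } { } { } ( Q )
{ ( ) } { } { } ( ( ) )

[S [Q { [S [Q ( )]] }] [S [Q { }] [S [Q { }] [S [Q ( [S [Q ( )]] )]]]]]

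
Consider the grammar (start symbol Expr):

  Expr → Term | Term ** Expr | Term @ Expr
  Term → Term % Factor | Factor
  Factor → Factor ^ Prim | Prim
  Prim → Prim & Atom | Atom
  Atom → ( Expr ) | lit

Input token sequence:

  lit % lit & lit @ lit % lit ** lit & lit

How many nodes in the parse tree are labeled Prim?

[Expr [Term [Term [Factor [Prim [Atom lit]]]] % [Factor [Prim [Prim [Atom lit]] & [Atom lit]]]] @ [Expr [Term [Term [Factor [Prim [Atom lit]]]] % [Factor [Prim [Atom lit]]]] ** [Expr [Term [Factor [Prim [Prim [Atom lit]] & [Atom lit]]]]]]]

7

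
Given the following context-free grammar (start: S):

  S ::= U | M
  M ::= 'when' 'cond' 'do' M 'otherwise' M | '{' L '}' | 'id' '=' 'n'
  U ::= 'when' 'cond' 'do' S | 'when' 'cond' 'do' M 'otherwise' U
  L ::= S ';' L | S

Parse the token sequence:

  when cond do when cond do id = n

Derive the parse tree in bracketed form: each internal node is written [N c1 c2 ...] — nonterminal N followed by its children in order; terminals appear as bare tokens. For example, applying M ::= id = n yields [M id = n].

S
U
when cond do S
when cond do U
when cond do when cond do S
when cond do when cond do M
when cond do when cond do id = n

[S [U when cond do [S [U when cond do [S [M id = n]]]]]]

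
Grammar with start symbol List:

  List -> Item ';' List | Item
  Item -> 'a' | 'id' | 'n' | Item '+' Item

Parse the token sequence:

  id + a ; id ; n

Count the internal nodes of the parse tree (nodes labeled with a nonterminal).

[List [Item [Item id] + [Item a]] ; [List [Item id] ; [List [Item n]]]]

8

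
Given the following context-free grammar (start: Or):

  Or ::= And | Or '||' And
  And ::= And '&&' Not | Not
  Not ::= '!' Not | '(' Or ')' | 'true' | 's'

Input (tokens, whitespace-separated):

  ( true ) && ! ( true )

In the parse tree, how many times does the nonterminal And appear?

[Or [And [And [Not ( [Or [And [Not true]]] )]] && [Not ! [Not ( [Or [And [Not true]]] )]]]]

4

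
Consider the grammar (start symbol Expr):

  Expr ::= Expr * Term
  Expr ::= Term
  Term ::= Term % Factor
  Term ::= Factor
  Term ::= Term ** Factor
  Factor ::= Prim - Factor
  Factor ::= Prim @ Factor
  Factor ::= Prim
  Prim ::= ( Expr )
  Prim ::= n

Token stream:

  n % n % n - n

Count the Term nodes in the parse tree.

[Expr [Term [Term [Term [Factor [Prim n]]] % [Factor [Prim n]]] % [Factor [Prim n] - [Factor [Prim n]]]]]

3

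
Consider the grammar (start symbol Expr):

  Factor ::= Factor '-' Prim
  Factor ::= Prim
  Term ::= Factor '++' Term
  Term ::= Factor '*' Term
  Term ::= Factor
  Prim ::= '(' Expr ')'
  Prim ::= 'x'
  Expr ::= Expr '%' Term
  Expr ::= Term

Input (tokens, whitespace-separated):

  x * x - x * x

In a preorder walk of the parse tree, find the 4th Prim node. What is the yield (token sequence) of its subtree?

[Expr [Term [Factor [Prim x]] * [Term [Factor [Factor [Prim x]] - [Prim x]] * [Term [Factor [Prim x]]]]]]

x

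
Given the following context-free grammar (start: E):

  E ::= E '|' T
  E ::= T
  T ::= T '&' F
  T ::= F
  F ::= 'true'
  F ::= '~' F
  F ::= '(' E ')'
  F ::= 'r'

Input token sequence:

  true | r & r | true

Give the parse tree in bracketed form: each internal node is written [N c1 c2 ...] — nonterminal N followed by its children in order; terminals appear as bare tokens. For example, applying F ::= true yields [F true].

E
E | T
E | T | T
T | T | T
F | T | T
true | T | T
true | T & F | T
true | F & F | T
true | r & F | T
true | r & r | T
true | r & r | F
true | r & r | true

[E [E [E [T [F true]]] | [T [T [F r]] & [F r]]] | [T [F true]]]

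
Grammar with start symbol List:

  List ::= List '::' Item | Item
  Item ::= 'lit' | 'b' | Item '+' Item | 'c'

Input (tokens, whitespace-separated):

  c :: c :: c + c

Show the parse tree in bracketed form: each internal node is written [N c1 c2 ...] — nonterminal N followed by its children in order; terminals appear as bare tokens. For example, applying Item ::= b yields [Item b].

List
List :: Item
List :: Item :: Item
Item :: Item :: Item
c :: Item :: Item
c :: c :: Item
c :: c :: Item + Item
c :: c :: c + Item
c :: c :: c + c

[List [List [List [Item c]] :: [Item c]] :: [Item [Item c] + [Item c]]]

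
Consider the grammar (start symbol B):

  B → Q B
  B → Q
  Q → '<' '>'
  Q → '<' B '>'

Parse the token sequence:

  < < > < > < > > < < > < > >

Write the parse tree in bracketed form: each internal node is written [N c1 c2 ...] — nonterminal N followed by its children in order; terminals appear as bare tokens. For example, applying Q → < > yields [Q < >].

[B [Q < [B [Q < >] [B [Q < >] [B [Q < >]]]] >] [B [Q < [B [Q < >] [B [Q < >]]] >]]]

B
Q B
< B > B
< Q B > B
< < > B > B
< < > Q B > B
< < > < > B > B
< < > < > Q > B
< < > < > < > > B
< < > < > < > > Q
< < > < > < > > < B >
< < > < > < > > < Q B >
< < > < > < > > < < > B >
< < > < > < > > < < > Q >
< < > < > < > > < < > < > >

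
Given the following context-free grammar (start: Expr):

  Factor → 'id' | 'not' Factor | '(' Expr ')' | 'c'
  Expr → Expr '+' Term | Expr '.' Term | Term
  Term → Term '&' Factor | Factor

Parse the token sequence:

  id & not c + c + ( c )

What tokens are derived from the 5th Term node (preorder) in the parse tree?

[Expr [Expr [Expr [Term [Term [Factor id]] & [Factor not [Factor c]]]] + [Term [Factor c]]] + [Term [Factor ( [Expr [Term [Factor c]]] )]]]

c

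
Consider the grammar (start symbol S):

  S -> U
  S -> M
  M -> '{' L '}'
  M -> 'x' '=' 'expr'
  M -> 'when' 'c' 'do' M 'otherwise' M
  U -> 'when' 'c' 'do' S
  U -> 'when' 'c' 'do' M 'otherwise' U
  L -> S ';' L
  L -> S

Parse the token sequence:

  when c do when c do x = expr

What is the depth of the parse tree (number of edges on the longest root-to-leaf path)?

6

[S [U when c do [S [U when c do [S [M x = expr]]]]]]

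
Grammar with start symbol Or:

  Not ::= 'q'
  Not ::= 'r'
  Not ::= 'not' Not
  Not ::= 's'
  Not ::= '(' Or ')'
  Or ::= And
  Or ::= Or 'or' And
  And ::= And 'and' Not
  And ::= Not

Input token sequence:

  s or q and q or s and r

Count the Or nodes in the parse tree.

[Or [Or [Or [And [Not s]]] or [And [And [Not q]] and [Not q]]] or [And [And [Not s]] and [Not r]]]

3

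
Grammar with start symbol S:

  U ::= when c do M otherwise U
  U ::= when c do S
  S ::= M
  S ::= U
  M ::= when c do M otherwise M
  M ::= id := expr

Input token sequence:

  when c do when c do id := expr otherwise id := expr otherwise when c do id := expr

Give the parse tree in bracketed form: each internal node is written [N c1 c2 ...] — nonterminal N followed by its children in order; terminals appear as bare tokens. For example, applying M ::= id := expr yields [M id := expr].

[S [U when c do [M when c do [M id := expr] otherwise [M id := expr]] otherwise [U when c do [S [M id := expr]]]]]

S
U
when c do M otherwise U
when c do when c do M otherwise M otherwise U
when c do when c do id := expr otherwise M otherwise U
when c do when c do id := expr otherwise id := expr otherwise U
when c do when c do id := expr otherwise id := expr otherwise when c do S
when c do when c do id := expr otherwise id := expr otherwise when c do M
when c do when c do id := expr otherwise id := expr otherwise when c do id := expr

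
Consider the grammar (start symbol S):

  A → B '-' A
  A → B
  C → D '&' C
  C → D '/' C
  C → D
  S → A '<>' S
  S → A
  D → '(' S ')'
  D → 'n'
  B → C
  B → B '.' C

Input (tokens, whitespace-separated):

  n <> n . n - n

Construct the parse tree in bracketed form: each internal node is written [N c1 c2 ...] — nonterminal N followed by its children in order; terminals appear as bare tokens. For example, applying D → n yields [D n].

S
A <> S
B <> S
C <> S
D <> S
n <> S
n <> A
n <> B - A
n <> B . C - A
n <> C . C - A
n <> D . C - A
n <> n . C - A
n <> n . D - A
n <> n . n - A
n <> n . n - B
n <> n . n - C
n <> n . n - D
n <> n . n - n

[S [A [B [C [D n]]]] <> [S [A [B [B [C [D n]]] . [C [D n]]] - [A [B [C [D n]]]]]]]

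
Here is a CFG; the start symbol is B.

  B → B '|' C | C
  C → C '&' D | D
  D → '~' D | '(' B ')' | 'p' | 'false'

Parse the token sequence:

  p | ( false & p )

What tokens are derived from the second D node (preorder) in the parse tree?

( false & p )

[B [B [C [D p]]] | [C [D ( [B [C [C [D false]] & [D p]]] )]]]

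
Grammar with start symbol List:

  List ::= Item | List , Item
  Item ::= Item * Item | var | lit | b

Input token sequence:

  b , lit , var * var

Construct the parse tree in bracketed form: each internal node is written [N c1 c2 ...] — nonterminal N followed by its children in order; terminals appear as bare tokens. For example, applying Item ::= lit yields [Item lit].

List
List , Item
List , Item , Item
Item , Item , Item
b , Item , Item
b , lit , Item
b , lit , Item * Item
b , lit , var * Item
b , lit , var * var

[List [List [List [Item b]] , [Item lit]] , [Item [Item var] * [Item var]]]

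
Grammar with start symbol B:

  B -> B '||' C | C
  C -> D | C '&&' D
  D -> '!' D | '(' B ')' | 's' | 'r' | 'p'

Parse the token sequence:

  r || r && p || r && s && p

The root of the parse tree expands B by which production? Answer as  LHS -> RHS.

[B [B [B [C [D r]]] || [C [C [D r]] && [D p]]] || [C [C [C [D r]] && [D s]] && [D p]]]

B -> B '||' C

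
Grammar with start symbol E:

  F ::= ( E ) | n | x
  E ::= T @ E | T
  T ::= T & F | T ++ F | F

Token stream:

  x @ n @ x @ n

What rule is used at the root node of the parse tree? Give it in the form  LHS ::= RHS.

[E [T [F x]] @ [E [T [F n]] @ [E [T [F x]] @ [E [T [F n]]]]]]

E ::= T @ E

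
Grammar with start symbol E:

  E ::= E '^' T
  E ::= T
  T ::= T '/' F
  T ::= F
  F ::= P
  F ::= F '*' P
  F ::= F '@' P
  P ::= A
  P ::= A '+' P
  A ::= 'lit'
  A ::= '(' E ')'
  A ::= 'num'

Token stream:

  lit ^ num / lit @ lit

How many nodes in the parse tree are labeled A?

4

[E [E [T [F [P [A lit]]]]] ^ [T [T [F [P [A num]]]] / [F [F [P [A lit]]] @ [P [A lit]]]]]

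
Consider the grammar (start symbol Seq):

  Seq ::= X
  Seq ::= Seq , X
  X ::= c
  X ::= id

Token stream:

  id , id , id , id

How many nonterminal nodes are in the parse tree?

[Seq [Seq [Seq [Seq [X id]] , [X id]] , [X id]] , [X id]]

8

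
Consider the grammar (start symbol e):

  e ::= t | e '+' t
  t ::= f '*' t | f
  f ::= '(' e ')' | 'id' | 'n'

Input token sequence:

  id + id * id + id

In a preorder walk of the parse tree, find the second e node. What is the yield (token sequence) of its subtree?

id + id * id

[e [e [e [t [f id]]] + [t [f id] * [t [f id]]]] + [t [f id]]]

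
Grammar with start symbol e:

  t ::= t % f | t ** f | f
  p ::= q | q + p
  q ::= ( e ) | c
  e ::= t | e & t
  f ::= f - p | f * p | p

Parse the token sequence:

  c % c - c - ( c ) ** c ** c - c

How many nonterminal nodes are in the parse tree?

[e [t [t [t [t [f [p [q c]]]] % [f [f [f [p [q c]]] - [p [q c]]] - [p [q ( [e [t [f [p [q c]]]]] )]]]] ** [f [p [q c]]]] ** [f [f [p [q c]]] - [p [q c]]]]]

31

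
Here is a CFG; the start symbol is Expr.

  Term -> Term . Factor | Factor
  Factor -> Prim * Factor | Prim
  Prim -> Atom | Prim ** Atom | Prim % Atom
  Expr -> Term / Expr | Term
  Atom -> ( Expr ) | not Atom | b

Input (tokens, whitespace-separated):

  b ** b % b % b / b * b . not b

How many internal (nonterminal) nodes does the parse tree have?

24

[Expr [Term [Factor [Prim [Prim [Prim [Prim [Atom b]] ** [Atom b]] % [Atom b]] % [Atom b]]]] / [Expr [Term [Term [Factor [Prim [Atom b]] * [Factor [Prim [Atom b]]]]] . [Factor [Prim [Atom not [Atom b]]]]]]]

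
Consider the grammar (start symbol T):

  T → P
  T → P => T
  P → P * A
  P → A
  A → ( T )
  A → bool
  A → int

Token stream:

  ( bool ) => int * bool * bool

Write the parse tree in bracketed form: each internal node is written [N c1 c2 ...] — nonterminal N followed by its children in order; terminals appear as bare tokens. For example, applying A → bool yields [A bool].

[T [P [A ( [T [P [A bool]]] )]] => [T [P [P [P [A int]] * [A bool]] * [A bool]]]]

T
P => T
A => T
( T ) => T
( P ) => T
( A ) => T
( bool ) => T
( bool ) => P
( bool ) => P * A
( bool ) => P * A * A
( bool ) => A * A * A
( bool ) => int * A * A
( bool ) => int * bool * A
( bool ) => int * bool * bool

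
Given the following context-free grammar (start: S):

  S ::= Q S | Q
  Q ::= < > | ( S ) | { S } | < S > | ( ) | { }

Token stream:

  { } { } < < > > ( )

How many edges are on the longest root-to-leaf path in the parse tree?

6

[S [Q { }] [S [Q { }] [S [Q < [S [Q < >]] >] [S [Q ( )]]]]]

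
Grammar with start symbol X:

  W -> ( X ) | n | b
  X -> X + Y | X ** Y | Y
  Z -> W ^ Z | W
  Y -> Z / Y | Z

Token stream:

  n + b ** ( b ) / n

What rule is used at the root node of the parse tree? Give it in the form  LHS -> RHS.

X -> X ** Y

[X [X [X [Y [Z [W n]]]] + [Y [Z [W b]]]] ** [Y [Z [W ( [X [Y [Z [W b]]]] )]] / [Y [Z [W n]]]]]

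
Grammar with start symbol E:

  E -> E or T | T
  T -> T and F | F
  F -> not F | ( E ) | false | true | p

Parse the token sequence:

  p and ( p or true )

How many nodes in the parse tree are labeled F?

[E [T [T [F p]] and [F ( [E [E [T [F p]]] or [T [F true]]] )]]]

4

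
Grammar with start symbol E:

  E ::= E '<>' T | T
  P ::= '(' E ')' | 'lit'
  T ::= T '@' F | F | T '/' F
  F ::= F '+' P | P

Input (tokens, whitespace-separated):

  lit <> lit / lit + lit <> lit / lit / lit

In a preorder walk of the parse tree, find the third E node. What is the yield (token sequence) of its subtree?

[E [E [E [T [F [P lit]]]] <> [T [T [F [P lit]]] / [F [F [P lit]] + [P lit]]]] <> [T [T [T [F [P lit]]] / [F [P lit]]] / [F [P lit]]]]

lit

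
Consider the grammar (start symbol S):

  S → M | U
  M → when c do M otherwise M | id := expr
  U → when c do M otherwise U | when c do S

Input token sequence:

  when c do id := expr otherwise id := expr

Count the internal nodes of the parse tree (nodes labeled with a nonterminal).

4

[S [M when c do [M id := expr] otherwise [M id := expr]]]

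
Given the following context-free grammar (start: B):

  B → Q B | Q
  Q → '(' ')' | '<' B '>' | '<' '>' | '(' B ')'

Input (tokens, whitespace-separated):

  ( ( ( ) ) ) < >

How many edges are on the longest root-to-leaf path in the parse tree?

6

[B [Q ( [B [Q ( [B [Q ( )]] )]] )] [B [Q < >]]]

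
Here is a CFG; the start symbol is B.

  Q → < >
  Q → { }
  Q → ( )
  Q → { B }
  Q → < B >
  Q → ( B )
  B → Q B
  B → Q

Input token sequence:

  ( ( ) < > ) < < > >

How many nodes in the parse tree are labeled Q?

[B [Q ( [B [Q ( )] [B [Q < >]]] )] [B [Q < [B [Q < >]] >]]]

5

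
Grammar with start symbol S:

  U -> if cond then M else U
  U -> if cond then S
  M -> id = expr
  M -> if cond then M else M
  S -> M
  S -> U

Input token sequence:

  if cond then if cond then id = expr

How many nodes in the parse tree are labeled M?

1

[S [U if cond then [S [U if cond then [S [M id = expr]]]]]]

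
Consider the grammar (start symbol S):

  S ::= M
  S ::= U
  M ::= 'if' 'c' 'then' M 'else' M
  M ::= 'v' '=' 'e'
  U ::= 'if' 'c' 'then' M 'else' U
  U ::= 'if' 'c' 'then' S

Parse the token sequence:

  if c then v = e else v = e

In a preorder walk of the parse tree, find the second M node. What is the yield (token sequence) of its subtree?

v = e

[S [M if c then [M v = e] else [M v = e]]]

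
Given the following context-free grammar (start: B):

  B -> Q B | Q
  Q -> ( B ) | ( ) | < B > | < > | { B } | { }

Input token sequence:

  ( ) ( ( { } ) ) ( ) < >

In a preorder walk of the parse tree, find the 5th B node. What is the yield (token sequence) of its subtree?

[B [Q ( )] [B [Q ( [B [Q ( [B [Q { }]] )]] )] [B [Q ( )] [B [Q < >]]]]]

( ) < >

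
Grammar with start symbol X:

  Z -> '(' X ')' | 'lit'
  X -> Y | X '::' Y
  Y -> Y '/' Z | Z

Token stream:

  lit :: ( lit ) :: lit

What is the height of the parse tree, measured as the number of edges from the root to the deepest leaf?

[X [X [X [Y [Z lit]]] :: [Y [Z ( [X [Y [Z lit]]] )]]] :: [Y [Z lit]]]

7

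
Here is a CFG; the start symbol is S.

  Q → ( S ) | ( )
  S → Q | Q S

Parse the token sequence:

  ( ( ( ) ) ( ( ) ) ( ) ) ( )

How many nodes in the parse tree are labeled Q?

[S [Q ( [S [Q ( [S [Q ( )]] )] [S [Q ( [S [Q ( )]] )] [S [Q ( )]]]] )] [S [Q ( )]]]

7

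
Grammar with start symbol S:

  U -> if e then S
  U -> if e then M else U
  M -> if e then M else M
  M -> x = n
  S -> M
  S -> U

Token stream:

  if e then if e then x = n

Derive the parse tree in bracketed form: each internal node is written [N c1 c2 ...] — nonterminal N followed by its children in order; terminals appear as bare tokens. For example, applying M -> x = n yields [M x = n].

[S [U if e then [S [U if e then [S [M x = n]]]]]]

S
U
if e then S
if e then U
if e then if e then S
if e then if e then M
if e then if e then x = n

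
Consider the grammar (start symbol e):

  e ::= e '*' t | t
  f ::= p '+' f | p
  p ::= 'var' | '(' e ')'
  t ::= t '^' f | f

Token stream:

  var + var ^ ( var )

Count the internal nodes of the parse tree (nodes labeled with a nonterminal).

[e [t [t [f [p var] + [f [p var]]]] ^ [f [p ( [e [t [f [p var]]]] )]]]]

13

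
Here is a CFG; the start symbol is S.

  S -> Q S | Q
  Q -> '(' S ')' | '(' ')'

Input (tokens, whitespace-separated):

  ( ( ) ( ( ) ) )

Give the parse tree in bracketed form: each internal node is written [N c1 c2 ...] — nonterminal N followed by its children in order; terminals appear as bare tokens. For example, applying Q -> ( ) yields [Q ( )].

S
Q
( S )
( Q S )
( ( ) S )
( ( ) Q )
( ( ) ( S ) )
( ( ) ( Q ) )
( ( ) ( ( ) ) )

[S [Q ( [S [Q ( )] [S [Q ( [S [Q ( )]] )]]] )]]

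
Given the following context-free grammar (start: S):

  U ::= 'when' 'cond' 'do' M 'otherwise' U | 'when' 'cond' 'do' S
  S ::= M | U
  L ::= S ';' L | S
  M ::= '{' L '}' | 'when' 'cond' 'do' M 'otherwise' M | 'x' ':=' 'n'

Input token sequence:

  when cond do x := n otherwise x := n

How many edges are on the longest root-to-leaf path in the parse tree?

3

[S [M when cond do [M x := n] otherwise [M x := n]]]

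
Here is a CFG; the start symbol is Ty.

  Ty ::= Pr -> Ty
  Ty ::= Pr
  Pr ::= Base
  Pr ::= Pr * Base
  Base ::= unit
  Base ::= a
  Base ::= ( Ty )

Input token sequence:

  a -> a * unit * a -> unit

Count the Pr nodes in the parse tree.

5

[Ty [Pr [Base a]] -> [Ty [Pr [Pr [Pr [Base a]] * [Base unit]] * [Base a]] -> [Ty [Pr [Base unit]]]]]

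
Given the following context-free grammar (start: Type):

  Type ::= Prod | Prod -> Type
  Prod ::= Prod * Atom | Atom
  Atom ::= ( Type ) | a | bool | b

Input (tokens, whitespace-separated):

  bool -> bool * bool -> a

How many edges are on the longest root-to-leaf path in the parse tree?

[Type [Prod [Atom bool]] -> [Type [Prod [Prod [Atom bool]] * [Atom bool]] -> [Type [Prod [Atom a]]]]]

5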